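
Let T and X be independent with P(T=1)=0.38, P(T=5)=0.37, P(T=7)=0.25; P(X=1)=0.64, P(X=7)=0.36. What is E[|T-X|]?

2.9944

E[|T-X|] = Σ_t Σ_x |t-x| · P(T=t)P(X=x)
 = 0·0.2432 + 6·0.1368 + 4·0.2368 + 2·0.1332 + 6·0.16 + 0·0.09
 = 0 + 0.8208 + 0.9472 + 0.2664 + 0.96 + 0
 = 2.9944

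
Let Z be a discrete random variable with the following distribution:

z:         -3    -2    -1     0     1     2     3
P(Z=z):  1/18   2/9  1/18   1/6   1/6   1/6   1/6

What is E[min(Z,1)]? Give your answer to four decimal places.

-0.1667

E[min(Z,1)] = Σ min(z,1)·P(Z=z)
 = (-3)·1/18 + (-2)·2/9 + (-1)·1/18 + 0·1/6 + 1·1/6 + 1·1/6 + 1·1/6
 = (-1/6) + (-4/9) + (-1/18) + 0 + 1/6 + 1/6 + 1/6
 = -1/6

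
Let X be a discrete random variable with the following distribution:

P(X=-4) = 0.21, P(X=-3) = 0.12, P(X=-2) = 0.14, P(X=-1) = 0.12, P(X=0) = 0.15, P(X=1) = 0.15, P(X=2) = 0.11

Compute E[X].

E[X] = Σ x·P(X=x)
 = (-4)·0.21 + (-3)·0.12 + (-2)·0.14 + (-1)·0.12 + 0·0.15 + 1·0.15 + 2·0.11
 = (-0.84) + (-0.36) + (-0.28) + (-0.12) + 0 + 0.15 + 0.22
 = -1.23

-1.23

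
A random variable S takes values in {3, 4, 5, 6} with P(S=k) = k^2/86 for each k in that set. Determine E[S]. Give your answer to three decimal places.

E[S] = Σ s·P(S=s)
 = 3·9/86 + 4·8/43 + 5·25/86 + 6·18/43
 = 27/86 + 32/43 + 125/86 + 108/43
 = 216/43

5.023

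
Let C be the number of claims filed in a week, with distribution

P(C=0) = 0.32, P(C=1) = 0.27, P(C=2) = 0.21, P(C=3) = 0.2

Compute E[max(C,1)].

1.61

E[max(C,1)] = Σ max(c,1)·P(C=c)
 = 1·0.32 + 1·0.27 + 2·0.21 + 3·0.2
 = 0.32 + 0.27 + 0.42 + 0.6
 = 1.61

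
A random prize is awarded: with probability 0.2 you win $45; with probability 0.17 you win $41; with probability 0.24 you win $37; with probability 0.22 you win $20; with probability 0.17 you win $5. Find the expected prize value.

E[payout] = 45·0.2 + 41·0.17 + 37·0.24 + 20·0.22 + 5·0.17
 = 9 + 6.97 + 8.88 + 4.4 + 0.85
 = 30.1

30.1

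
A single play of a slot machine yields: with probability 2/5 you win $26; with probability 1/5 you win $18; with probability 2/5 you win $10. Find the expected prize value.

18

E[payout] = 26·2/5 + 18·1/5 + 10·2/5
 = 52/5 + 18/5 + 4
 = 18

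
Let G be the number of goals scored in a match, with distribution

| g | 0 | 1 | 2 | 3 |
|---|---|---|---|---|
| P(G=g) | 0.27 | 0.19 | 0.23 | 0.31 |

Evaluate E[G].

1.58

E[G] = Σ g·P(G=g)
 = 0·0.27 + 1·0.19 + 2·0.23 + 3·0.31
 = 0 + 0.19 + 0.46 + 0.93
 = 1.58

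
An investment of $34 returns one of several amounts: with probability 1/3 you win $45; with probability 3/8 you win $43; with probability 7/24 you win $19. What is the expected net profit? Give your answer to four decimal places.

E[payout] = 45·1/3 + 43·3/8 + 19·7/24
 = 15 + 129/8 + 133/24
 = 110/3
Net = 110/3 - 34 = 8/3

2.6667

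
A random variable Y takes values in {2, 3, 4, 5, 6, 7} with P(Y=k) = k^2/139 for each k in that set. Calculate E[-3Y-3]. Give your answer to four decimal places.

E[-3Y-3] = Σ (-3y-3)·P(Y=y)
 = (-9)·4/139 + (-12)·9/139 + (-15)·16/139 + (-18)·25/139 + (-21)·36/139 + (-24)·49/139
 = (-36/139) + (-108/139) + (-240/139) + (-450/139) + (-756/139) + (-1176/139)
 = -2766/139

-19.8993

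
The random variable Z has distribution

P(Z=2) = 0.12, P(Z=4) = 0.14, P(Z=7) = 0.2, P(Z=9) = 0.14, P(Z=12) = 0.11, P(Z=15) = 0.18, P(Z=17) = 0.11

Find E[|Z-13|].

5.25

E[|Z-13|] = Σ |z-13|·P(Z=z)
 = 11·0.12 + 9·0.14 + 6·0.2 + 4·0.14 + 1·0.11 + 2·0.18 + 4·0.11
 = 1.32 + 1.26 + 1.2 + 0.56 + 0.11 + 0.36 + 0.44
 = 5.25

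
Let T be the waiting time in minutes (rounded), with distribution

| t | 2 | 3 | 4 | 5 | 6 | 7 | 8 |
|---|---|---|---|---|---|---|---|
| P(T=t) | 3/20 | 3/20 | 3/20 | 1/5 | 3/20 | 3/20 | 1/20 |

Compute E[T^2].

25.3

E[T^2] = Σ t^2·P(T=t)
 = 4·3/20 + 9·3/20 + 16·3/20 + 25·1/5 + 36·3/20 + 49·3/20 + 64·1/20
 = 3/5 + 27/20 + 12/5 + 5 + 27/5 + 147/20 + 16/5
 = 253/10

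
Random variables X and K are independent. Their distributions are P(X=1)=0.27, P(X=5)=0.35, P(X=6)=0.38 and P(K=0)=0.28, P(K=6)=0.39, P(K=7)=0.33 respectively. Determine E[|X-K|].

2.758

E[|X-K|] = Σ_x Σ_k |x-k| · P(X=x)P(K=k)
 = 1·0.0756 + 5·0.1053 + 6·0.0891 + 5·0.098 + 1·0.1365 + 2·0.1155 + 6·0.1064 + 0·0.1482 + 1·0.1254
 = 0.0756 + 0.5265 + 0.5346 + 0.49 + 0.1365 + 0.231 + 0.6384 + 0 + 0.1254
 = 2.758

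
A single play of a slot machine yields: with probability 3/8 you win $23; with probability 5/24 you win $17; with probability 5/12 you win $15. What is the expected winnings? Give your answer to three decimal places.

E[payout] = 23·3/8 + 17·5/24 + 15·5/12
 = 69/8 + 85/24 + 25/4
 = 221/12

18.417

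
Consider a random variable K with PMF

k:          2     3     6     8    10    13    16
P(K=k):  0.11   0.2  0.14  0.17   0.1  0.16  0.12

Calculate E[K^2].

E[K^2] = Σ k^2·P(K=k)
 = 4·0.11 + 9·0.2 + 36·0.14 + 64·0.17 + 100·0.1 + 169·0.16 + 256·0.12
 = 0.44 + 1.8 + 5.04 + 10.88 + 10 + 27.04 + 30.72
 = 85.92

85.92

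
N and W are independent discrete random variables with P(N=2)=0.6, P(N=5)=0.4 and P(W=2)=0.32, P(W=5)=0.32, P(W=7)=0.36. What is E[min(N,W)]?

E[min(N,W)] = Σ_n Σ_w min(n,w) · P(N=n)P(W=w)
 = 2·0.192 + 2·0.192 + 2·0.216 + 2·0.128 + 5·0.128 + 5·0.144
 = 0.384 + 0.384 + 0.432 + 0.256 + 0.64 + 0.72
 = 2.816

2.816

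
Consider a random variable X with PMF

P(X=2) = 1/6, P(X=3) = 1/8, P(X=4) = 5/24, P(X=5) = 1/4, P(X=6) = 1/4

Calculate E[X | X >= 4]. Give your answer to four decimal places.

P(X >= 4) = 5/24 + 1/4 + 1/4 = 17/24.
E[X | X >= 4] = [4·5/24 + 5·1/4 + 6·1/4] / (17/24)
 = 43/12 / (17/24)
 = 86/17

5.0588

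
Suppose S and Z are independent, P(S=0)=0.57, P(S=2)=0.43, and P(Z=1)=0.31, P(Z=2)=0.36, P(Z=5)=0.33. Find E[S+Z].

3.54

E[S+Z] = Σ_s Σ_z (s+z) · P(S=s)P(Z=z)
 = 1·0.1767 + 2·0.2052 + 5·0.1881 + 3·0.1333 + 4·0.1548 + 7·0.1419
 = 0.1767 + 0.4104 + 0.9405 + 0.3999 + 0.6192 + 0.9933
 = 3.54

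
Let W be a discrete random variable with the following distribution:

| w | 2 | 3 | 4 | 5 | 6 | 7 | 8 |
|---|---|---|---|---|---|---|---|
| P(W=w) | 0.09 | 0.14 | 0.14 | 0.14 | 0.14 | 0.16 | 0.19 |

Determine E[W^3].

213.36

E[W^3] = Σ w^3·P(W=w)
 = 8·0.09 + 27·0.14 + 64·0.14 + 125·0.14 + 216·0.14 + 343·0.16 + 512·0.19
 = 0.72 + 3.78 + 8.96 + 17.5 + 30.24 + 54.88 + 97.28
 = 213.36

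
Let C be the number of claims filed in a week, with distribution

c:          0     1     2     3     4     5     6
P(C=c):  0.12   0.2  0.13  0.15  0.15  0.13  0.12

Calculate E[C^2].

E[C^2] = Σ c^2·P(C=c)
 = 0·0.12 + 1·0.2 + 4·0.13 + 9·0.15 + 16·0.15 + 25·0.13 + 36·0.12
 = 0 + 0.2 + 0.52 + 1.35 + 2.4 + 3.25 + 4.32
 = 12.04

12.04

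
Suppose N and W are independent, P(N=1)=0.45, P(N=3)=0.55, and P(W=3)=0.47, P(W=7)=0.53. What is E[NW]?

10.752

E[NW] = Σ_n Σ_w nw · P(N=n)P(W=w)
 = 3·0.2115 + 7·0.2385 + 9·0.2585 + 21·0.2915
 = 0.6345 + 1.6695 + 2.3265 + 6.1215
 = 10.752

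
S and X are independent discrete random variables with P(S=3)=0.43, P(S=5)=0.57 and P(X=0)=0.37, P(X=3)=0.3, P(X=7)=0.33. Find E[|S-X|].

E[|S-X|] = Σ_s Σ_x |s-x| · P(S=s)P(X=x)
 = 3·0.1591 + 0·0.129 + 4·0.1419 + 5·0.2109 + 2·0.171 + 2·0.1881
 = 0.4773 + 0 + 0.5676 + 1.0545 + 0.342 + 0.3762
 = 2.8176

2.8176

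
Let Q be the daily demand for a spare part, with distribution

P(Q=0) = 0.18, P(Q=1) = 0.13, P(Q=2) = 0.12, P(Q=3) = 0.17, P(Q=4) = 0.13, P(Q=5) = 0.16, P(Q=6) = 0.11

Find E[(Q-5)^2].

E[(Q-5)^2] = Σ (q-5)^2·P(Q=q)
 = 25·0.18 + 16·0.13 + 9·0.12 + 4·0.17 + 1·0.13 + 0·0.16 + 1·0.11
 = 4.5 + 2.08 + 1.08 + 0.68 + 0.13 + 0 + 0.11
 = 8.58

8.58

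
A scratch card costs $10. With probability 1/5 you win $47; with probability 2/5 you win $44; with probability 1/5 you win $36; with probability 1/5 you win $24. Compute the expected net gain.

E[payout] = 47·1/5 + 44·2/5 + 36·1/5 + 24·1/5
 = 47/5 + 88/5 + 36/5 + 24/5
 = 39
Net = 39 - 10 = 29

29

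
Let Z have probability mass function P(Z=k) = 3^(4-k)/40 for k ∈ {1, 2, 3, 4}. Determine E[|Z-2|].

0.8

E[|Z-2|] = Σ |z-2|·P(Z=z)
 = 1·27/40 + 0·9/40 + 1·3/40 + 2·1/40
 = 27/40 + 0 + 3/40 + 1/20
 = 4/5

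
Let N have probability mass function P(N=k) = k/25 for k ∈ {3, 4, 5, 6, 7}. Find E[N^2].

E[N^2] = Σ n^2·P(N=n)
 = 9·3/25 + 16·4/25 + 25·1/5 + 36·6/25 + 49·7/25
 = 27/25 + 64/25 + 5 + 216/25 + 343/25
 = 31

31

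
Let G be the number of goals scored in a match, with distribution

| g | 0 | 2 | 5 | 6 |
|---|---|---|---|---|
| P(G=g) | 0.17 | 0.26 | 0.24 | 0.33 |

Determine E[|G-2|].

2.38

E[|G-2|] = Σ |g-2|·P(G=g)
 = 2·0.17 + 0·0.26 + 3·0.24 + 4·0.33
 = 0.34 + 0 + 0.72 + 1.32
 = 2.38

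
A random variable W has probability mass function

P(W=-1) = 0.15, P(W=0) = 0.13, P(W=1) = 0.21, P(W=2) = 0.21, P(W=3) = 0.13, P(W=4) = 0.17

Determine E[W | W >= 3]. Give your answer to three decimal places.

3.567

P(W >= 3) = 0.13 + 0.17 = 0.3.
E[W | W >= 3] = [3·0.13 + 4·0.17] / 0.3
 = 1.07 / 0.3
 = 107/30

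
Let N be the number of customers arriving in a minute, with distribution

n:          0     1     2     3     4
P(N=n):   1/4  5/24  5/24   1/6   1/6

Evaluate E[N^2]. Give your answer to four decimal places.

5.2083

E[N^2] = Σ n^2·P(N=n)
 = 0·1/4 + 1·5/24 + 4·5/24 + 9·1/6 + 16·1/6
 = 0 + 5/24 + 5/6 + 3/2 + 8/3
 = 125/24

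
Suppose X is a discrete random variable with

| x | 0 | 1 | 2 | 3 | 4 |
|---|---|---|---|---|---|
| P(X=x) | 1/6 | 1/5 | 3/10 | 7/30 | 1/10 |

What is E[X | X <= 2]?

P(X <= 2) = 1/6 + 1/5 + 3/10 = 2/3.
E[X | X <= 2] = [0·1/6 + 1·1/5 + 2·3/10] / (2/3)
 = 4/5 / (2/3)
 = 6/5

1.2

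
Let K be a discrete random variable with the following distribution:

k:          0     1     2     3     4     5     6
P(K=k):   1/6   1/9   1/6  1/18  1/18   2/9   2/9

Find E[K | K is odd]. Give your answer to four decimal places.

P(K is odd) = 1/9 + 1/18 + 2/9 = 7/18.
E[K | K is odd] = [1·1/9 + 3·1/18 + 5·2/9] / (7/18)
 = 25/18 / (7/18)
 = 25/7

3.5714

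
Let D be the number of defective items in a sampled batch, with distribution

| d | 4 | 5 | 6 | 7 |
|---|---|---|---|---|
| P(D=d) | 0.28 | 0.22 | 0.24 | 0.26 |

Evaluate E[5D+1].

28.4

E[5D+1] = Σ (5d+1)·P(D=d)
 = 21·0.28 + 26·0.22 + 31·0.24 + 36·0.26
 = 5.88 + 5.72 + 7.44 + 9.36
 = 28.4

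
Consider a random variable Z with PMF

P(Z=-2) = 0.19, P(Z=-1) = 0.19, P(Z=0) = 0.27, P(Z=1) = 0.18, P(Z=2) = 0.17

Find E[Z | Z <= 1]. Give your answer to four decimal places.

-0.4699

P(Z <= 1) = 0.19 + 0.19 + 0.27 + 0.18 = 0.83.
E[Z | Z <= 1] = [(-2)·0.19 + (-1)·0.19 + 0·0.27 + 1·0.18] / 0.83
 = -0.39 / 0.83
 = -39/83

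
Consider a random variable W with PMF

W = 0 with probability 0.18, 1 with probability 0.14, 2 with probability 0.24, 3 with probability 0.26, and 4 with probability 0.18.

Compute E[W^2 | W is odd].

P(W is odd) = 0.14 + 0.26 = 0.4.
E[W^2 | W is odd] = [1·0.14 + 9·0.26] / 0.4
 = 2.48 / 0.4
 = 31/5

6.2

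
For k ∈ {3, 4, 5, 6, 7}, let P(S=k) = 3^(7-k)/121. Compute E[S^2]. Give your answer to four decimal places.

12.7521

E[S^2] = Σ s^2·P(S=s)
 = 9·81/121 + 16·27/121 + 25·9/121 + 36·3/121 + 49·1/121
 = 729/121 + 432/121 + 225/121 + 108/121 + 49/121
 = 1543/121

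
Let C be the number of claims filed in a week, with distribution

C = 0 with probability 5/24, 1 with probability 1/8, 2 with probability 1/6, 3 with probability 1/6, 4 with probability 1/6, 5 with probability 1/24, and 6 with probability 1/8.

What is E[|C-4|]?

2

E[|C-4|] = Σ |c-4|·P(C=c)
 = 4·5/24 + 3·1/8 + 2·1/6 + 1·1/6 + 0·1/6 + 1·1/24 + 2·1/8
 = 5/6 + 3/8 + 1/3 + 1/6 + 0 + 1/24 + 1/4
 = 2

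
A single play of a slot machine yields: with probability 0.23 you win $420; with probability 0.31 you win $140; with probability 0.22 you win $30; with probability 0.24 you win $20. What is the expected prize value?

151.4

E[payout] = 420·0.23 + 140·0.31 + 30·0.22 + 20·0.24
 = 96.6 + 43.4 + 6.6 + 4.8
 = 151.4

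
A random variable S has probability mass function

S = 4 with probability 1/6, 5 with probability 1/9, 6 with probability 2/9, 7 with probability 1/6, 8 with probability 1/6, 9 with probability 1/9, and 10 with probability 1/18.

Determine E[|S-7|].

E[|S-7|] = Σ |s-7|·P(S=s)
 = 3·1/6 + 2·1/9 + 1·2/9 + 0·1/6 + 1·1/6 + 2·1/9 + 3·1/18
 = 1/2 + 2/9 + 2/9 + 0 + 1/6 + 2/9 + 1/6
 = 3/2

1.5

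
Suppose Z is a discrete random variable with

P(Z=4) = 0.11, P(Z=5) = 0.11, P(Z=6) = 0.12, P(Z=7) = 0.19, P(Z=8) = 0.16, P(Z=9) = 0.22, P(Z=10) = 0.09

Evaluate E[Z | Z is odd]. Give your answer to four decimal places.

7.4231

P(Z is odd) = 0.11 + 0.19 + 0.22 = 0.52.
E[Z | Z is odd] = [5·0.11 + 7·0.19 + 9·0.22] / 0.52
 = 3.86 / 0.52
 = 193/26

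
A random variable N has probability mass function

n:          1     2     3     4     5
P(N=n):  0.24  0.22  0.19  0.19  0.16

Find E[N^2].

9.87

E[N^2] = Σ n^2·P(N=n)
 = 1·0.24 + 4·0.22 + 9·0.19 + 16·0.19 + 25·0.16
 = 0.24 + 0.88 + 1.71 + 3.04 + 4
 = 9.87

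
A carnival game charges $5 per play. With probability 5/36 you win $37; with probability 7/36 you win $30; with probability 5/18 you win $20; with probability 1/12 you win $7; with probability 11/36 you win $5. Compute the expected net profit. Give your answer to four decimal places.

13.6389

E[payout] = 37·5/36 + 30·7/36 + 20·5/18 + 7·1/12 + 5·11/36
 = 185/36 + 35/6 + 50/9 + 7/12 + 55/36
 = 671/36
Net = 671/36 - 5 = 491/36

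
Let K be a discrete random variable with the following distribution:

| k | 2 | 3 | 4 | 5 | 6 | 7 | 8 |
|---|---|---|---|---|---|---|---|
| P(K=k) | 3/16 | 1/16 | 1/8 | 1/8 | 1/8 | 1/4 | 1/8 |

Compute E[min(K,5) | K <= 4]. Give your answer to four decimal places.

2.8333

P(K <= 4) = 3/16 + 1/16 + 1/8 = 3/8.
E[min(K,5) | K <= 4] = [2·3/16 + 3·1/16 + 4·1/8] / (3/8)
 = 17/16 / (3/8)
 = 17/6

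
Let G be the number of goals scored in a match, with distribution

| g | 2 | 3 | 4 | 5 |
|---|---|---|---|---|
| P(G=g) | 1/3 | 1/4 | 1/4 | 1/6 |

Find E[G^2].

11.75

E[G^2] = Σ g^2·P(G=g)
 = 4·1/3 + 9·1/4 + 16·1/4 + 25·1/6
 = 4/3 + 9/4 + 4 + 25/6
 = 47/4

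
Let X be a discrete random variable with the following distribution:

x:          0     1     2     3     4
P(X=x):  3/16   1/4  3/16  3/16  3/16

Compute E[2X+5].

8.875

E[2X+5] = Σ (2x+5)·P(X=x)
 = 5·3/16 + 7·1/4 + 9·3/16 + 11·3/16 + 13·3/16
 = 15/16 + 7/4 + 27/16 + 33/16 + 39/16
 = 71/8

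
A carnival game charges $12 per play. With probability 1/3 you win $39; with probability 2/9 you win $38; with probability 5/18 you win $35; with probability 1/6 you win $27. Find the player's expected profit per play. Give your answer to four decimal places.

E[payout] = 39·1/3 + 38·2/9 + 35·5/18 + 27·1/6
 = 13 + 76/9 + 175/18 + 9/2
 = 107/3
Net = 107/3 - 12 = 71/3

23.6667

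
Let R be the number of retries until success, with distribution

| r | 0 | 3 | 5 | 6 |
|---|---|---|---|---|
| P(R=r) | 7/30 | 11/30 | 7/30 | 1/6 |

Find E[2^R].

21.3

E[2^R] = Σ 2^r·P(R=r)
 = 1·7/30 + 8·11/30 + 32·7/30 + 64·1/6
 = 7/30 + 44/15 + 112/15 + 32/3
 = 213/10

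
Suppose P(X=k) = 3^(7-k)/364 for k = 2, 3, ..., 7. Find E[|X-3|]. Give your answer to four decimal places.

E[|X-3|] = Σ |x-3|·P(X=x)
 = 1·243/364 + 0·81/364 + 1·27/364 + 2·9/364 + 3·3/364 + 4·1/364
 = 243/364 + 0 + 27/364 + 9/182 + 9/364 + 1/91
 = 43/52

0.8269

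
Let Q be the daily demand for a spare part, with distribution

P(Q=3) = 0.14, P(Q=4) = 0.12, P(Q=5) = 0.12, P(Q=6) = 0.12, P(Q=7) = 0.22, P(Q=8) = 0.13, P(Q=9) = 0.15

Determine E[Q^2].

E[Q^2] = Σ q^2·P(Q=q)
 = 9·0.14 + 16·0.12 + 25·0.12 + 36·0.12 + 49·0.22 + 64·0.13 + 81·0.15
 = 1.26 + 1.92 + 3 + 4.32 + 10.78 + 8.32 + 12.15
 = 41.75

41.75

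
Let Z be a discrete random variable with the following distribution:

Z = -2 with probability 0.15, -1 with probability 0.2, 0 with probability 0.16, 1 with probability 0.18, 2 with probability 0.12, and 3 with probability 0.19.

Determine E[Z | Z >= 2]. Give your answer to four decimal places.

P(Z >= 2) = 0.12 + 0.19 = 0.31.
E[Z | Z >= 2] = [2·0.12 + 3·0.19] / 0.31
 = 0.81 / 0.31
 = 81/31

2.6129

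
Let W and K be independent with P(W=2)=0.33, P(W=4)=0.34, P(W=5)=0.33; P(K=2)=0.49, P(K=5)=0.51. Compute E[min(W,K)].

2.8517

E[min(W,K)] = Σ_w Σ_k min(w,k) · P(W=w)P(K=k)
 = 2·0.1617 + 2·0.1683 + 2·0.1666 + 4·0.1734 + 2·0.1617 + 5·0.1683
 = 0.3234 + 0.3366 + 0.3332 + 0.6936 + 0.3234 + 0.8415
 = 2.8517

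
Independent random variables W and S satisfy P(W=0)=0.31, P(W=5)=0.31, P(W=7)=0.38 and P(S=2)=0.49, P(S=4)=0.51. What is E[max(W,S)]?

E[max(W,S)] = Σ_w Σ_s max(w,s) · P(W=w)P(S=s)
 = 2·0.1519 + 4·0.1581 + 5·0.1519 + 5·0.1581 + 7·0.1862 + 7·0.1938
 = 0.3038 + 0.6324 + 0.7595 + 0.7905 + 1.3034 + 1.3566
 = 5.1462

5.1462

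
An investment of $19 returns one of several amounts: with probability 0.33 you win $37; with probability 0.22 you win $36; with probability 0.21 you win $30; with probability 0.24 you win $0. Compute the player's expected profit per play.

7.43

E[payout] = 37·0.33 + 36·0.22 + 30·0.21 + 0·0.24
 = 12.21 + 7.92 + 6.3 + 0
 = 26.43
Net = 26.43 - 19 = 7.43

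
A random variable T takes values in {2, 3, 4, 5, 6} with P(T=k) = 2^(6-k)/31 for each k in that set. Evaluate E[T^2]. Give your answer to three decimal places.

E[T^2] = Σ t^2·P(T=t)
 = 4·16/31 + 9·8/31 + 16·4/31 + 25·2/31 + 36·1/31
 = 64/31 + 72/31 + 64/31 + 50/31 + 36/31
 = 286/31

9.226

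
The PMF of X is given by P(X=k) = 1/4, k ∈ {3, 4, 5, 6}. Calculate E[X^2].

21.5

E[X^2] = Σ x^2·P(X=x)
 = 9·1/4 + 16·1/4 + 25·1/4 + 36·1/4
 = 9/4 + 4 + 25/4 + 9
 = 43/2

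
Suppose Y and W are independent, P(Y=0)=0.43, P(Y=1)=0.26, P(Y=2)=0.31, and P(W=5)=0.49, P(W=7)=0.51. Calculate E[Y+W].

6.9

E[Y+W] = Σ_y Σ_w (y+w) · P(Y=y)P(W=w)
 = 5·0.2107 + 7·0.2193 + 6·0.1274 + 8·0.1326 + 7·0.1519 + 9·0.1581
 = 1.0535 + 1.5351 + 0.7644 + 1.0608 + 1.0633 + 1.4229
 = 6.9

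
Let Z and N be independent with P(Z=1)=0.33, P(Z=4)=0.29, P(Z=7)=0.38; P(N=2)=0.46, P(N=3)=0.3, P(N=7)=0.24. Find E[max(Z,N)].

5.1838

E[max(Z,N)] = Σ_z Σ_n max(z,n) · P(Z=z)P(N=n)
 = 2·0.1518 + 3·0.099 + 7·0.0792 + 4·0.1334 + 4·0.087 + 7·0.0696 + 7·0.1748 + 7·0.114 + 7·0.0912
 = 0.3036 + 0.297 + 0.5544 + 0.5336 + 0.348 + 0.4872 + 1.2236 + 0.798 + 0.6384
 = 5.1838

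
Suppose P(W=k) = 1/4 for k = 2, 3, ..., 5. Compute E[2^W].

15

E[2^W] = Σ 2^w·P(W=w)
 = 4·1/4 + 8·1/4 + 16·1/4 + 32·1/4
 = 1 + 2 + 4 + 8
 = 15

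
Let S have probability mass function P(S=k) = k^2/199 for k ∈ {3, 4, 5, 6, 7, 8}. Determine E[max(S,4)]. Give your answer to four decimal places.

6.5126

E[max(S,4)] = Σ max(s,4)·P(S=s)
 = 4·9/199 + 4·16/199 + 5·25/199 + 6·36/199 + 7·49/199 + 8·64/199
 = 36/199 + 64/199 + 125/199 + 216/199 + 343/199 + 512/199
 = 1296/199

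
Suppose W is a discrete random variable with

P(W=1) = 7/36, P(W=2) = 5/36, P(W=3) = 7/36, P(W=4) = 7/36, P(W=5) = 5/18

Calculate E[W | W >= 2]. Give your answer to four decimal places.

3.7586

P(W >= 2) = 5/36 + 7/36 + 7/36 + 5/18 = 29/36.
E[W | W >= 2] = [2·5/36 + 3·7/36 + 4·7/36 + 5·5/18] / (29/36)
 = 109/36 / (29/36)
 = 109/29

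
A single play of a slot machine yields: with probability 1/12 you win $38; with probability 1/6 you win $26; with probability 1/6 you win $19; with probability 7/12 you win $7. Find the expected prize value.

14.75

E[payout] = 38·1/12 + 26·1/6 + 19·1/6 + 7·7/12
 = 19/6 + 13/3 + 19/6 + 49/12
 = 59/4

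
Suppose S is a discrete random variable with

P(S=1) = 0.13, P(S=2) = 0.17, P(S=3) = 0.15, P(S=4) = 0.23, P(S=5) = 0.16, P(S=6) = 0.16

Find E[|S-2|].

1.86

E[|S-2|] = Σ |s-2|·P(S=s)
 = 1·0.13 + 0·0.17 + 1·0.15 + 2·0.23 + 3·0.16 + 4·0.16
 = 0.13 + 0 + 0.15 + 0.46 + 0.48 + 0.64
 = 1.86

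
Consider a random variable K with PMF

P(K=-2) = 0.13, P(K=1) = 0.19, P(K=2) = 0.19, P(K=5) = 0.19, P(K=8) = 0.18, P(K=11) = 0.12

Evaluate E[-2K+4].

-4.04

E[-2K+4] = Σ (-2k+4)·P(K=k)
 = 8·0.13 + 2·0.19 + 0·0.19 + (-6)·0.19 + (-12)·0.18 + (-18)·0.12
 = 1.04 + 0.38 + 0 + (-1.14) + (-2.16) + (-2.16)
 = -4.04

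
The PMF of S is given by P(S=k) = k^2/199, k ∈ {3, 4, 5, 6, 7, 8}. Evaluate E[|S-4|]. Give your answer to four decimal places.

2.5578

E[|S-4|] = Σ |s-4|·P(S=s)
 = 1·9/199 + 0·16/199 + 1·25/199 + 2·36/199 + 3·49/199 + 4·64/199
 = 9/199 + 0 + 25/199 + 72/199 + 147/199 + 256/199
 = 509/199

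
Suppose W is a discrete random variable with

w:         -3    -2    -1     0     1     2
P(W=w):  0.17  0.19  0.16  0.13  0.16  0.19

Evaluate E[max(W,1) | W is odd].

P(W is odd) = 0.17 + 0.16 + 0.16 = 0.49.
E[max(W,1) | W is odd] = [1·0.17 + 1·0.16 + 1·0.16] / 0.49
 = 0.49 / 0.49
 = 1

1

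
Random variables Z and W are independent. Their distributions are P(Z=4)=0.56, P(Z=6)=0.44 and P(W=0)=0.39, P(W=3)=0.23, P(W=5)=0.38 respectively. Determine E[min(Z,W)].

E[min(Z,W)] = Σ_z Σ_w min(z,w) · P(Z=z)P(W=w)
 = 0·0.2184 + 3·0.1288 + 4·0.2128 + 0·0.1716 + 3·0.1012 + 5·0.1672
 = 0 + 0.3864 + 0.8512 + 0 + 0.3036 + 0.836
 = 2.3772

2.3772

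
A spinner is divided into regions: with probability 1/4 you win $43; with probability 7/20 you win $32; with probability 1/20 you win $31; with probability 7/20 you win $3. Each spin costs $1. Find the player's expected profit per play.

23.55

E[payout] = 43·1/4 + 32·7/20 + 31·1/20 + 3·7/20
 = 43/4 + 56/5 + 31/20 + 21/20
 = 491/20
Net = 491/20 - 1 = 471/20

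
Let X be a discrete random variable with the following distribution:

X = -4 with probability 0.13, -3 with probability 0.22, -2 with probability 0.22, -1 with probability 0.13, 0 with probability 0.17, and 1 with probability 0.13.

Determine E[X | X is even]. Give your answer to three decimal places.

P(X is even) = 0.13 + 0.22 + 0.17 = 0.52.
E[X | X is even] = [(-4)·0.13 + (-2)·0.22 + 0·0.17] / 0.52
 = -0.96 / 0.52
 = -24/13

-1.846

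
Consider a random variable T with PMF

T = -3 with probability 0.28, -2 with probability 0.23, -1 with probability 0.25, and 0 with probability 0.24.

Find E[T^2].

E[T^2] = Σ t^2·P(T=t)
 = 9·0.28 + 4·0.23 + 1·0.25 + 0·0.24
 = 2.52 + 0.92 + 0.25 + 0
 = 3.69

3.69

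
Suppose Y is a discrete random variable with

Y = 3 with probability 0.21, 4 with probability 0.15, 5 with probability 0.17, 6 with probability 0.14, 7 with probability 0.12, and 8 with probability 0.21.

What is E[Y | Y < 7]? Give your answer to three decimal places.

4.358

P(Y < 7) = 0.21 + 0.15 + 0.17 + 0.14 = 0.67.
E[Y | Y < 7] = [3·0.21 + 4·0.15 + 5·0.17 + 6·0.14] / 0.67
 = 2.92 / 0.67
 = 292/67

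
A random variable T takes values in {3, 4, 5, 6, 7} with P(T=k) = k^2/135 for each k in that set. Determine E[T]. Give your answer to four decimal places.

5.7407

E[T] = Σ t·P(T=t)
 = 3·1/15 + 4·16/135 + 5·5/27 + 6·4/15 + 7·49/135
 = 1/5 + 64/135 + 25/27 + 8/5 + 343/135
 = 155/27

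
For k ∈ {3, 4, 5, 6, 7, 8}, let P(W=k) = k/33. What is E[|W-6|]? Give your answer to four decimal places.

1.3636

E[|W-6|] = Σ |w-6|·P(W=w)
 = 3·1/11 + 2·4/33 + 1·5/33 + 0·2/11 + 1·7/33 + 2·8/33
 = 3/11 + 8/33 + 5/33 + 0 + 7/33 + 16/33
 = 15/11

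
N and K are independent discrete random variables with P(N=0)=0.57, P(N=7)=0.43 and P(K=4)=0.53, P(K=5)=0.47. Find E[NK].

13.4547

E[NK] = Σ_n Σ_k nk · P(N=n)P(K=k)
 = 0·0.3021 + 0·0.2679 + 28·0.2279 + 35·0.2021
 = 0 + 0 + 6.3812 + 7.0735
 = 13.4547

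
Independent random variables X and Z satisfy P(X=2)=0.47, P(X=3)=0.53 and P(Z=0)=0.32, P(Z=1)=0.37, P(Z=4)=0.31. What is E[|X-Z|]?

E[|X-Z|] = Σ_x Σ_z |x-z| · P(X=x)P(Z=z)
 = 2·0.1504 + 1·0.1739 + 2·0.1457 + 3·0.1696 + 2·0.1961 + 1·0.1643
 = 0.3008 + 0.1739 + 0.2914 + 0.5088 + 0.3922 + 0.1643
 = 1.8314

1.8314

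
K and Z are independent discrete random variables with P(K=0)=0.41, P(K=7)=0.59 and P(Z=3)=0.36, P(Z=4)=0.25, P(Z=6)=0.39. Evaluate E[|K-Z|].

E[|K-Z|] = Σ_k Σ_z |k-z| · P(K=k)P(Z=z)
 = 3·0.1476 + 4·0.1025 + 6·0.1599 + 4·0.2124 + 3·0.1475 + 1·0.2301
 = 0.4428 + 0.41 + 0.9594 + 0.8496 + 0.4425 + 0.2301
 = 3.3344

3.3344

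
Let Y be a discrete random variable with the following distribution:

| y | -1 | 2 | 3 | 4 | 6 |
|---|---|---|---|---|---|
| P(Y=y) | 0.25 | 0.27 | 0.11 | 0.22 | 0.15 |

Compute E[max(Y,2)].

E[max(Y,2)] = Σ max(y,2)·P(Y=y)
 = 2·0.25 + 2·0.27 + 3·0.11 + 4·0.22 + 6·0.15
 = 0.5 + 0.54 + 0.33 + 0.88 + 0.9
 = 3.15

3.15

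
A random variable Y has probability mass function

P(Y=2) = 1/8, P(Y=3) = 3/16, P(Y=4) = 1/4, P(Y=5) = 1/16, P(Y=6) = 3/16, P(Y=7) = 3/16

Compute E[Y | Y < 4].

2.6

P(Y < 4) = 1/8 + 3/16 = 5/16.
E[Y | Y < 4] = [2·1/8 + 3·3/16] / (5/16)
 = 13/16 / (5/16)
 = 13/5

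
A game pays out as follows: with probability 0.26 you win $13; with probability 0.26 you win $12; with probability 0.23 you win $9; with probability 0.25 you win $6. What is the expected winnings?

10.07

E[payout] = 13·0.26 + 12·0.26 + 9·0.23 + 6·0.25
 = 3.38 + 3.12 + 2.07 + 1.5
 = 10.07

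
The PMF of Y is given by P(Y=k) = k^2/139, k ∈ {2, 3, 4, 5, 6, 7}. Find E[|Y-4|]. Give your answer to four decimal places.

E[|Y-4|] = Σ |y-4|·P(Y=y)
 = 2·4/139 + 1·9/139 + 0·16/139 + 1·25/139 + 2·36/139 + 3·49/139
 = 8/139 + 9/139 + 0 + 25/139 + 72/139 + 147/139
 = 261/139

1.8777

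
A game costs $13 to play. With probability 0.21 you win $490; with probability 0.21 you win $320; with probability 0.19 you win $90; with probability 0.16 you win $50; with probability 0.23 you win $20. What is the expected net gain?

186.8

E[payout] = 490·0.21 + 320·0.21 + 90·0.19 + 50·0.16 + 20·0.23
 = 102.9 + 67.2 + 17.1 + 8 + 4.6
 = 199.8
Net = 199.8 - 13 = 186.8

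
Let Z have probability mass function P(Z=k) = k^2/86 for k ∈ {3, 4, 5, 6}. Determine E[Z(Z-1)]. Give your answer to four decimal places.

21.2326

E[Z(Z-1)] = Σ z(z-1)·P(Z=z)
 = 6·9/86 + 12·8/43 + 20·25/86 + 30·18/43
 = 27/43 + 96/43 + 250/43 + 540/43
 = 913/43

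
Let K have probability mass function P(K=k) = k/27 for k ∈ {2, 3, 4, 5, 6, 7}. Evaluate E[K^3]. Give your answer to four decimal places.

E[K^3] = Σ k^3·P(K=k)
 = 8·2/27 + 27·1/9 + 64·4/27 + 125·5/27 + 216·2/9 + 343·7/27
 = 16/27 + 3 + 256/27 + 625/27 + 48 + 2401/27
 = 4675/27

173.1481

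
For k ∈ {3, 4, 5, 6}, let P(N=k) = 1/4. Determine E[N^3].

108

E[N^3] = Σ n^3·P(N=n)
 = 27·1/4 + 64·1/4 + 125·1/4 + 216·1/4
 = 27/4 + 16 + 125/4 + 54
 = 108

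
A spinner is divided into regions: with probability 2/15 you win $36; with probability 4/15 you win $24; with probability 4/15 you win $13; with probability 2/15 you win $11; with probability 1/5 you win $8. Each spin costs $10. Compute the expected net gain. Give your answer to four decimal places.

7.7333

E[payout] = 36·2/15 + 24·4/15 + 13·4/15 + 11·2/15 + 8·1/5
 = 24/5 + 32/5 + 52/15 + 22/15 + 8/5
 = 266/15
Net = 266/15 - 10 = 116/15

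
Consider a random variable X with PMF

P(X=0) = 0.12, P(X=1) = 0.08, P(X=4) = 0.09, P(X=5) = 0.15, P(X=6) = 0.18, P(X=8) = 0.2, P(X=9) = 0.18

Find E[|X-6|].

2.39

E[|X-6|] = Σ |x-6|·P(X=x)
 = 6·0.12 + 5·0.08 + 2·0.09 + 1·0.15 + 0·0.18 + 2·0.2 + 3·0.18
 = 0.72 + 0.4 + 0.18 + 0.15 + 0 + 0.4 + 0.54
 = 2.39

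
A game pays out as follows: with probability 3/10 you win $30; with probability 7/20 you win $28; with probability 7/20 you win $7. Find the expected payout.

21.25

E[payout] = 30·3/10 + 28·7/20 + 7·7/20
 = 9 + 49/5 + 49/20
 = 85/4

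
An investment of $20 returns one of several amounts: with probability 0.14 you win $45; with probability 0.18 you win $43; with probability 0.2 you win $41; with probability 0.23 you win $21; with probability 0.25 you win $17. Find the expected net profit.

11.32

E[payout] = 45·0.14 + 43·0.18 + 41·0.2 + 21·0.23 + 17·0.25
 = 6.3 + 7.74 + 8.2 + 4.83 + 4.25
 = 31.32
Net = 31.32 - 20 = 11.32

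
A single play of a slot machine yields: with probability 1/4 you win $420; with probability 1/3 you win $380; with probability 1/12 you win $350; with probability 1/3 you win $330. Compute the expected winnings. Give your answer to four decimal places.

370.8333

E[payout] = 420·1/4 + 380·1/3 + 350·1/12 + 330·1/3
 = 105 + 380/3 + 175/6 + 110
 = 2225/6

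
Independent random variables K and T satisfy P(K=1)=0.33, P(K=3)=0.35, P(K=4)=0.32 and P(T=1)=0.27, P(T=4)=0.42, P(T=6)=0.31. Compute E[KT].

10.1346

E[KT] = Σ_k Σ_t kt · P(K=k)P(T=t)
 = 1·0.0891 + 4·0.1386 + 6·0.1023 + 3·0.0945 + 12·0.147 + 18·0.1085 + 4·0.0864 + 16·0.1344 + 24·0.0992
 = 0.0891 + 0.5544 + 0.6138 + 0.2835 + 1.764 + 1.953 + 0.3456 + 2.1504 + 2.3808
 = 10.1346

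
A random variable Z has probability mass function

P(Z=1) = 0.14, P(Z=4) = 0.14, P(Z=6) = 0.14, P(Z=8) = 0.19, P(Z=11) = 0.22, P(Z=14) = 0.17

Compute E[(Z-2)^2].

E[(Z-2)^2] = Σ (z-2)^2·P(Z=z)
 = 1·0.14 + 4·0.14 + 16·0.14 + 36·0.19 + 81·0.22 + 144·0.17
 = 0.14 + 0.56 + 2.24 + 6.84 + 17.82 + 24.48
 = 52.08

52.08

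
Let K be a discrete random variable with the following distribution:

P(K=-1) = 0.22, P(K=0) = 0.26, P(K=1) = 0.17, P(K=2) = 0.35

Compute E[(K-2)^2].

E[(K-2)^2] = Σ (k-2)^2·P(K=k)
 = 9·0.22 + 4·0.26 + 1·0.17 + 0·0.35
 = 1.98 + 1.04 + 0.17 + 0
 = 3.19

3.19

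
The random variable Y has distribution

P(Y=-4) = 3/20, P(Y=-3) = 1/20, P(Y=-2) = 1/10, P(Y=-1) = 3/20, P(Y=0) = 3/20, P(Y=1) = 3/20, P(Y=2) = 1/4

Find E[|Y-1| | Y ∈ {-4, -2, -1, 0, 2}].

2.1875

P(Y ∈ {-4, -2, -1, 0, 2}) = 3/20 + 1/10 + 3/20 + 3/20 + 1/4 = 4/5.
E[|Y-1| | Y ∈ {-4, -2, -1, 0, 2}] = [5·3/20 + 3·1/10 + 2·3/20 + 1·3/20 + 1·1/4] / (4/5)
 = 7/4 / (4/5)
 = 35/16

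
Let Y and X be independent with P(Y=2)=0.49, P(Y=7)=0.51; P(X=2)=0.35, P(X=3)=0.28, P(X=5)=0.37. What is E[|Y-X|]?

E[|Y-X|] = Σ_y Σ_x |y-x| · P(Y=y)P(X=x)
 = 0·0.1715 + 1·0.1372 + 3·0.1813 + 5·0.1785 + 4·0.1428 + 2·0.1887
 = 0 + 0.1372 + 0.5439 + 0.8925 + 0.5712 + 0.3774
 = 2.5222

2.5222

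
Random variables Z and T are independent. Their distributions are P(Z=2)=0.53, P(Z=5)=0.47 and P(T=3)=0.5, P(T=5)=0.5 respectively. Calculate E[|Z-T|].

1.53

E[|Z-T|] = Σ_z Σ_t |z-t| · P(Z=z)P(T=t)
 = 1·0.265 + 3·0.265 + 2·0.235 + 0·0.235
 = 0.265 + 0.795 + 0.47 + 0
 = 1.53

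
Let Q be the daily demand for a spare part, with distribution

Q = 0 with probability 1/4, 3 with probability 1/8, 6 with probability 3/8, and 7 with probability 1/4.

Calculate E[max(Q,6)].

E[max(Q,6)] = Σ max(q,6)·P(Q=q)
 = 6·1/4 + 6·1/8 + 6·3/8 + 7·1/4
 = 3/2 + 3/4 + 9/4 + 7/4
 = 25/4

6.25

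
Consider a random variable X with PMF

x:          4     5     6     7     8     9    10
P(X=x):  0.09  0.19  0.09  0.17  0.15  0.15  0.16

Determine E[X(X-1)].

48.32

E[X(X-1)] = Σ x(x-1)·P(X=x)
 = 12·0.09 + 20·0.19 + 30·0.09 + 42·0.17 + 56·0.15 + 72·0.15 + 90·0.16
 = 1.08 + 3.8 + 2.7 + 7.14 + 8.4 + 10.8 + 14.4
 = 48.32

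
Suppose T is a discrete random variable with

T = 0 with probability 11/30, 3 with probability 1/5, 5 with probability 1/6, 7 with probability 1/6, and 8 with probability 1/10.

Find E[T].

3.4

E[T] = Σ t·P(T=t)
 = 0·11/30 + 3·1/5 + 5·1/6 + 7·1/6 + 8·1/10
 = 0 + 3/5 + 5/6 + 7/6 + 4/5
 = 17/5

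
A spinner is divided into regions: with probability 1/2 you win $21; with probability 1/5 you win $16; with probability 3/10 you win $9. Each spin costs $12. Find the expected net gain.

E[payout] = 21·1/2 + 16·1/5 + 9·3/10
 = 21/2 + 16/5 + 27/10
 = 82/5
Net = 82/5 - 12 = 22/5

4.4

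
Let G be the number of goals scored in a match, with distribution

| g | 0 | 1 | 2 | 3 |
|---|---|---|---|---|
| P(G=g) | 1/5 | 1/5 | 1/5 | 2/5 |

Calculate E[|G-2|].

E[|G-2|] = Σ |g-2|·P(G=g)
 = 2·1/5 + 1·1/5 + 0·1/5 + 1·2/5
 = 2/5 + 1/5 + 0 + 2/5
 = 1

1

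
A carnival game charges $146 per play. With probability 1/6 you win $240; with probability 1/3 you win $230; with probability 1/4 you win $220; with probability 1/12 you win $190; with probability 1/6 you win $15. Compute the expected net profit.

44

E[payout] = 240·1/6 + 230·1/3 + 220·1/4 + 190·1/12 + 15·1/6
 = 40 + 230/3 + 55 + 95/6 + 5/2
 = 190
Net = 190 - 146 = 44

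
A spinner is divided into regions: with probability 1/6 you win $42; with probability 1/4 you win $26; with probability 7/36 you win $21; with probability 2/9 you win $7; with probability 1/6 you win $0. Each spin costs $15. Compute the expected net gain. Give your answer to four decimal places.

4.1389

E[payout] = 42·1/6 + 26·1/4 + 21·7/36 + 7·2/9 + 0·1/6
 = 7 + 13/2 + 49/12 + 14/9 + 0
 = 689/36
Net = 689/36 - 15 = 149/36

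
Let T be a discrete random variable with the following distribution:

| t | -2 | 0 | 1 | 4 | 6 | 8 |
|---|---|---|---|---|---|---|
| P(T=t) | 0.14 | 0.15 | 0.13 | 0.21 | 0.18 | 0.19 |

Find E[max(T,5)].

5.75

E[max(T,5)] = Σ max(t,5)·P(T=t)
 = 5·0.14 + 5·0.15 + 5·0.13 + 5·0.21 + 6·0.18 + 8·0.19
 = 0.7 + 0.75 + 0.65 + 1.05 + 1.08 + 1.52
 = 5.75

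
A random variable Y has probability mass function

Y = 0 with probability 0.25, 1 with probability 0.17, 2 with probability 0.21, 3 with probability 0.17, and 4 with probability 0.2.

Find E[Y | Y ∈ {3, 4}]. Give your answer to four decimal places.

3.5405

P(Y ∈ {3, 4}) = 0.17 + 0.2 = 0.37.
E[Y | Y ∈ {3, 4}] = [3·0.17 + 4·0.2] / 0.37
 = 1.31 / 0.37
 = 131/37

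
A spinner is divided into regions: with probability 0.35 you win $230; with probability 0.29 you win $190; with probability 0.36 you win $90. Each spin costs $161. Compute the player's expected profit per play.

7

E[payout] = 230·0.35 + 190·0.29 + 90·0.36
 = 80.5 + 55.1 + 32.4
 = 168
Net = 168 - 161 = 7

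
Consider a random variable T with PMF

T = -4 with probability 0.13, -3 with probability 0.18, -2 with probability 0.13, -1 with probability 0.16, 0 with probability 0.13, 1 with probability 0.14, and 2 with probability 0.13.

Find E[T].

-1.08

E[T] = Σ t·P(T=t)
 = (-4)·0.13 + (-3)·0.18 + (-2)·0.13 + (-1)·0.16 + 0·0.13 + 1·0.14 + 2·0.13
 = (-0.52) + (-0.54) + (-0.26) + (-0.16) + 0 + 0.14 + 0.26
 = -1.08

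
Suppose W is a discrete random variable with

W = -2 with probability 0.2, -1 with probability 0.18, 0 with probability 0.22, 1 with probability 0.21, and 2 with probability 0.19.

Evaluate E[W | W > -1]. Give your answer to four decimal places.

P(W > -1) = 0.22 + 0.21 + 0.19 = 0.62.
E[W | W > -1] = [0·0.22 + 1·0.21 + 2·0.19] / 0.62
 = 0.59 / 0.62
 = 59/62

0.9516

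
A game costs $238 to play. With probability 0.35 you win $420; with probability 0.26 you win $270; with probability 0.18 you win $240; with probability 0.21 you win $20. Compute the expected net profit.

26.6

E[payout] = 420·0.35 + 270·0.26 + 240·0.18 + 20·0.21
 = 147 + 70.2 + 43.2 + 4.2
 = 264.6
Net = 264.6 - 238 = 26.6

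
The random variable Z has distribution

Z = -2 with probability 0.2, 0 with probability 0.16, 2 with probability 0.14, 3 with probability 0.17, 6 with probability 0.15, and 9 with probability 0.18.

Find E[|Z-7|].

E[|Z-7|] = Σ |z-7|·P(Z=z)
 = 9·0.2 + 7·0.16 + 5·0.14 + 4·0.17 + 1·0.15 + 2·0.18
 = 1.8 + 1.12 + 0.7 + 0.68 + 0.15 + 0.36
 = 4.81

4.81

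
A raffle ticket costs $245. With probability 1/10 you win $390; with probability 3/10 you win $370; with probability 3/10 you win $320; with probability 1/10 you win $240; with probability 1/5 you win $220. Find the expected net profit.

E[payout] = 390·1/10 + 370·3/10 + 320·3/10 + 240·1/10 + 220·1/5
 = 39 + 111 + 96 + 24 + 44
 = 314
Net = 314 - 245 = 69

69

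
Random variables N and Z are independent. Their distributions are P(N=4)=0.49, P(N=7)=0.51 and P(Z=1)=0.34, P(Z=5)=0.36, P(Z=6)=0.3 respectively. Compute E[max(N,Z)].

E[max(N,Z)] = Σ_n Σ_z max(n,z) · P(N=n)P(Z=z)
 = 4·0.1666 + 5·0.1764 + 6·0.147 + 7·0.1734 + 7·0.1836 + 7·0.153
 = 0.6664 + 0.882 + 0.882 + 1.2138 + 1.2852 + 1.071
 = 6.0004

6.0004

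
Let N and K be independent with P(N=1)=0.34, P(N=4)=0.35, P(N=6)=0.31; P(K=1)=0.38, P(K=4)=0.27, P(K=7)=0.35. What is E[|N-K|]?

E[|N-K|] = Σ_n Σ_k |n-k| · P(N=n)P(K=k)
 = 0·0.1292 + 3·0.0918 + 6·0.119 + 3·0.133 + 0·0.0945 + 3·0.1225 + 5·0.1178 + 2·0.0837 + 1·0.1085
 = 0 + 0.2754 + 0.714 + 0.399 + 0 + 0.3675 + 0.589 + 0.1674 + 0.1085
 = 2.6208

2.6208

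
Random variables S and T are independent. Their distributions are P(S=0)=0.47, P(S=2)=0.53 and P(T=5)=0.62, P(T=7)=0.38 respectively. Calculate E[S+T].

6.82

E[S+T] = Σ_s Σ_t (s+t) · P(S=s)P(T=t)
 = 5·0.2914 + 7·0.1786 + 7·0.3286 + 9·0.2014
 = 1.457 + 1.2502 + 2.3002 + 1.8126
 = 6.82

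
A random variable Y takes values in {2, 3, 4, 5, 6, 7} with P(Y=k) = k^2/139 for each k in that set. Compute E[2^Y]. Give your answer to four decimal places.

E[2^Y] = Σ 2^y·P(Y=y)
 = 4·4/139 + 8·9/139 + 16·16/139 + 32·25/139 + 64·36/139 + 128·49/139
 = 16/139 + 72/139 + 256/139 + 800/139 + 2304/139 + 6272/139
 = 9720/139

69.9281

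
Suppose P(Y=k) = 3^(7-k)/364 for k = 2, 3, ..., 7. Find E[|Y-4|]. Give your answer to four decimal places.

1.6071

E[|Y-4|] = Σ |y-4|·P(Y=y)
 = 2·243/364 + 1·81/364 + 0·27/364 + 1·9/364 + 2·3/364 + 3·1/364
 = 243/182 + 81/364 + 0 + 9/364 + 3/182 + 3/364
 = 45/28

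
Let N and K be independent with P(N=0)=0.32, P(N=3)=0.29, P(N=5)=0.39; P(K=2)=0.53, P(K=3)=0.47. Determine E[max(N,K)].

E[max(N,K)] = Σ_n Σ_k max(n,k) · P(N=n)P(K=k)
 = 2·0.1696 + 3·0.1504 + 3·0.1537 + 3·0.1363 + 5·0.2067 + 5·0.1833
 = 0.3392 + 0.4512 + 0.4611 + 0.4089 + 1.0335 + 0.9165
 = 3.6104

3.6104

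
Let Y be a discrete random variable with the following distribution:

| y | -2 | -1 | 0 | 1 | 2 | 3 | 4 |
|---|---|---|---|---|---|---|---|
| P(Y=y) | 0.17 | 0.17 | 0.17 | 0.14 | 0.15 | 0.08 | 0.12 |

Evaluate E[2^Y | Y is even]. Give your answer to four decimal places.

P(Y is even) = 0.17 + 0.17 + 0.15 + 0.12 = 0.61.
E[2^Y | Y is even] = [0.25·0.17 + 1·0.17 + 4·0.15 + 16·0.12] / 0.61
 = 2.7325 / 0.61
 = 1093/244

4.4795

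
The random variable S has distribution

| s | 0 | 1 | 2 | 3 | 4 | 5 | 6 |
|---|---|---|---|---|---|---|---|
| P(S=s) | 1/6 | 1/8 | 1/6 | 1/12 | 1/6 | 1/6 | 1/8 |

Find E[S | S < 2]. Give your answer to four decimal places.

P(S < 2) = 1/6 + 1/8 = 7/24.
E[S | S < 2] = [0·1/6 + 1·1/8] / (7/24)
 = 1/8 / (7/24)
 = 3/7

0.4286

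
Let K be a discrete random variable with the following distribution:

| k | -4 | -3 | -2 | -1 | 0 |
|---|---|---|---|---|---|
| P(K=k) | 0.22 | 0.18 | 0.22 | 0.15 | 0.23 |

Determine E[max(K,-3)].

E[max(K,-3)] = Σ max(k,-3)·P(K=k)
 = (-3)·0.22 + (-3)·0.18 + (-2)·0.22 + (-1)·0.15 + 0·0.23
 = (-0.66) + (-0.54) + (-0.44) + (-0.15) + 0
 = -1.79

-1.79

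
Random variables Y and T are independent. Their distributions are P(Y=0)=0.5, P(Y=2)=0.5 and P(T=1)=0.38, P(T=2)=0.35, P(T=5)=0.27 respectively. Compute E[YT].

2.43

E[YT] = Σ_y Σ_t yt · P(Y=y)P(T=t)
 = 0·0.19 + 0·0.175 + 0·0.135 + 2·0.19 + 4·0.175 + 10·0.135
 = 0 + 0 + 0 + 0.38 + 0.7 + 1.35
 = 2.43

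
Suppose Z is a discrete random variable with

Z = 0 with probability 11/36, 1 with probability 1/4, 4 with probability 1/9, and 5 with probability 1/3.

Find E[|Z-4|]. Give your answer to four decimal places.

2.3056

E[|Z-4|] = Σ |z-4|·P(Z=z)
 = 4·11/36 + 3·1/4 + 0·1/9 + 1·1/3
 = 11/9 + 3/4 + 0 + 1/3
 = 83/36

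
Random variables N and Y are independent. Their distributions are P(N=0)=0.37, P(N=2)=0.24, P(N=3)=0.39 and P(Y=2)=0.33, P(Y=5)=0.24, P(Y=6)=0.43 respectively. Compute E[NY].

E[NY] = Σ_n Σ_y ny · P(N=n)P(Y=y)
 = 0·0.1221 + 0·0.0888 + 0·0.1591 + 4·0.0792 + 10·0.0576 + 12·0.1032 + 6·0.1287 + 15·0.0936 + 18·0.1677
 = 0 + 0 + 0 + 0.3168 + 0.576 + 1.2384 + 0.7722 + 1.404 + 3.0186
 = 7.326

7.326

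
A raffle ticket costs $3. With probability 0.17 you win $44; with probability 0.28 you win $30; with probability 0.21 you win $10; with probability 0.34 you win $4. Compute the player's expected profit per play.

E[payout] = 44·0.17 + 30·0.28 + 10·0.21 + 4·0.34
 = 7.48 + 8.4 + 2.1 + 1.36
 = 19.34
Net = 19.34 - 3 = 16.34

16.34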